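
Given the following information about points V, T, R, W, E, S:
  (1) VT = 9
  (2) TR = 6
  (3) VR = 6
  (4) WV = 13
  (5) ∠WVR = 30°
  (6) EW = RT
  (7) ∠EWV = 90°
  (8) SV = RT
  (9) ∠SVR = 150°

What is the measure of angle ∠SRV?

From the given relations: SV = RT = 6.
Step 1: By the law of cosines on triangle RVS: RS² = 6² + 6² − 2·6·6·cos(150°) = 134.35, so RS ≈ 11.59.
Step 2: By the inverse law of cosines on triangle SRV: cos(∠SRV) = (11.59² + 6² − 6²) / (2·11.59·6) = 134.35/139.09 = 0.9659, so ∠SRV = 15°.

Therefore, the measure of angle ∠SRV = 15°.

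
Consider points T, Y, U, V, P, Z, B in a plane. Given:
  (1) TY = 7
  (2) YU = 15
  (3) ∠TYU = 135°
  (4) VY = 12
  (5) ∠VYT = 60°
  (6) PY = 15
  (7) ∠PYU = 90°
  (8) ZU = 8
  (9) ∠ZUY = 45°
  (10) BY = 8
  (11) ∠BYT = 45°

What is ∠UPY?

Step 1: By the law of cosines on triangle PYU: PU² = 15² + 15² − 2·15·15·cos(90°) = 450, so PU = 15·√2.
Step 2: By the inverse law of cosines on triangle UPY: cos(∠UPY) = ((15·√2)² + 15² − 15²) / (2·15·√2·15) = 450/636.4 = 0.7071, so ∠UPY = 45°.

Therefore, the measure of angle ∠UPY = 45°.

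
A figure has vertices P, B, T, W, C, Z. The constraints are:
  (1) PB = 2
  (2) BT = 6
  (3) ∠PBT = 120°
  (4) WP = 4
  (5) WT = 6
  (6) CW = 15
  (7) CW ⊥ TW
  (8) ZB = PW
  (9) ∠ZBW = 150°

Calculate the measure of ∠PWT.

Step 1: By the law of cosines on triangle PBT: PT² = 2² + 6² − 2·2·6·cos(120°) = 52, so PT = 2·√13.
Step 2: By the inverse law of cosines on triangle PWT: cos(∠PWT) = (4² + 6² − (2·√13)²) / (2·4·6) = 0/48 = 0, so ∠PWT = 90°.

Therefore, the measure of angle ∠PWT = 90°.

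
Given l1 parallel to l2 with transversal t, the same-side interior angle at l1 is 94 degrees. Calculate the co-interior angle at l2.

Co-interior angles (same-side interior) formed by parallel lines and a transversal are supplementary (sum to 180 degrees).
The given angle is 94 degrees.
The co-interior angle = 180 - 94 = 86 degrees.

86 degrees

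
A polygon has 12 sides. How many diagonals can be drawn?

The number of diagonals in an n-gon is n(n - 3)/2.
For n = 12: 12(12 - 3)/2 = 12 × 9 / 2 = 54.

54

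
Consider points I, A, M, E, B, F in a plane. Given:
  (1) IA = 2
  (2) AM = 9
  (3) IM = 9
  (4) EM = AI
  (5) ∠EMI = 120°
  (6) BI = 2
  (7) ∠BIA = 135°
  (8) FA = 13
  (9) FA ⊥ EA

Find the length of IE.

From the given relations: EM = AI = 2.
Step 1: By the law of cosines on triangle IME: IE² = 9² + 2² − 2·9·2·cos(120°) = 103, so IE = √103.

Therefore, the length of IE = √103.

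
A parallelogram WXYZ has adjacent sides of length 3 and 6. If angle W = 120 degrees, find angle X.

Opposite sides of a parallelogram are parallel, so consecutive angles form co-interior angles on a transversal.
Co-interior angles sum to 180°, giving angle X = 180 - 120 = 60 degrees.

60 degrees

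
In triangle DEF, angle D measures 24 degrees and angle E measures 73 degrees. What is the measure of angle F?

By the triangle angle sum property, the three interior angles of any triangle add up to 180°.
We know angle D = 24° and angle E = 73°, so their sum is 97°.
Therefore angle F = 180° - 97° = 83°.

83 degrees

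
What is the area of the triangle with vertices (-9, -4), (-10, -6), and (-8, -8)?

The Shoelace formula computes the area from vertex coordinates by summing cross products.
For vertices (-9,-4), (-10,-6), (-8,-8):
Signed sum = -9*-6 - -10*-4 + -10*-8 - -8*-6 + -8*-4 - -9*-8
= 14 + 32 + -40 = 6
Area = (1/2)|6| = 3.

3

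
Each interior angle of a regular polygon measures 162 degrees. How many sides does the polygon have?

Exterior angle = 180 - 162 = 18. n = 360 / 18 = 20.

20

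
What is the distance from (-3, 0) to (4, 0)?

d = sqrt((4 - -3)^2 + (0 - 0)^2)
d = sqrt(7^2 + 0^2)
d = sqrt(49 + 0)
d = sqrt(49) = 7

7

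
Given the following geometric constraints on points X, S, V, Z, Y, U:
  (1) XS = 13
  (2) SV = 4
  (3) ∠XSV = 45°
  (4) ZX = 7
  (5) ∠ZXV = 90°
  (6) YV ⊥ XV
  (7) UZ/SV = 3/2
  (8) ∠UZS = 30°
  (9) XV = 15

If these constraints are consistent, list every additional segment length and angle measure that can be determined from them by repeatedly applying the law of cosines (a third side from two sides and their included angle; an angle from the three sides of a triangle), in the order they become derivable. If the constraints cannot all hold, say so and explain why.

These constraints are not satisfiable: (1), (2) and (3) already determine XV: by the law of cosines XV² = 13² + 4² − 2·13·4·cos(45°) = 111.46, so XV ≈ 10.56, which contradicts (9) XV = 15. No planar figure meets all of them, so nothing further can be derived.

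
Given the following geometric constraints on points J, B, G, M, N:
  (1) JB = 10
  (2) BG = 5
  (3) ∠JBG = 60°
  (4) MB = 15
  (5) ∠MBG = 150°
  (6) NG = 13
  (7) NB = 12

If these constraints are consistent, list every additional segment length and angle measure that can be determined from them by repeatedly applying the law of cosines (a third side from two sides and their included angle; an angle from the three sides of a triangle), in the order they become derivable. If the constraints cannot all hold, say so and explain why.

The constraints are consistent. Derivable facts, in order:
After 1 step:
- GM ≈ 19.49
- JG = 5·√3
- ∠BGN = 67.38°
- ∠BNG = 22.62°
- ∠GBN = 90°
After 2 steps:
- ∠BGJ = 90°
- ∠BGM = 22.63°
- ∠BJG = 30°
- ∠BMG = 7.37°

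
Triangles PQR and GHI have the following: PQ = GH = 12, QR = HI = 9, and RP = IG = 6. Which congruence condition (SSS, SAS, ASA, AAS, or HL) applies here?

Consider the given information: PQ = GH = 12, QR = HI = 9, and RP = IG = 6
This is not AAS or HL: AAS requires two angles and a non-included side. HL only applies to right triangles with matching hypotenuse and leg.
The correct criterion is SSS. All three pairs of corresponding sides are equal (Side-Side-Side).

SSS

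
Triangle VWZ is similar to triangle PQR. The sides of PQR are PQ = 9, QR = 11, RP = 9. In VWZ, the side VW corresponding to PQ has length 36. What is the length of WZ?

Since the triangles are similar, the ratio of corresponding sides is constant.
Scale factor k = VW / PQ = 36 / 9 = 4
WZ = k * QR = 4 * 11 = 44

44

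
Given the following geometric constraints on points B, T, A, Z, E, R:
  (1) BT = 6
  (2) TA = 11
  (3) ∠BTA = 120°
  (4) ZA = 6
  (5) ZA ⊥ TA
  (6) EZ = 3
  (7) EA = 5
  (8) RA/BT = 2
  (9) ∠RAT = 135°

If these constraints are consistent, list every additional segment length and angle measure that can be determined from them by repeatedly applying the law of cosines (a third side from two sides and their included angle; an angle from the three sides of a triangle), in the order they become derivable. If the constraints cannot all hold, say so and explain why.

The constraints are consistent. Derivable facts, in order:
After 1 step:
- BA ≈ 14.93
- TR ≈ 21.25
- TZ = √157
- ∠AEZ = 93.82°
- ∠AZE = 56.25°
- ∠EAZ = 29.93°
After 2 steps:
- ∠ABT = 39.64°
- ∠ART = 21.47°
- ∠ATR = 23.53°
- ∠ATZ = 28.61°
- ∠AZT = 61.39°
- ∠BAT = 20.36°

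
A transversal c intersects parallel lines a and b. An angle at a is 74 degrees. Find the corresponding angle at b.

Corresponding angles formed by parallel lines and a transversal are equal.
The given angle is 74 degrees.
The corresponding angle = 74 degrees.

74 degrees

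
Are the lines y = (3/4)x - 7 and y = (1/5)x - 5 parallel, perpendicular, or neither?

Slope of line 1: m1 = 3/4
Slope of line 2: m2 = 1/5
m1 != m2 (3/4 != 1/5), so not parallel.
m1 * m2 = (3/4) * (1/5) = 3/20 != -1, so not perpendicular.
The lines are neither parallel nor perpendicular.

Neither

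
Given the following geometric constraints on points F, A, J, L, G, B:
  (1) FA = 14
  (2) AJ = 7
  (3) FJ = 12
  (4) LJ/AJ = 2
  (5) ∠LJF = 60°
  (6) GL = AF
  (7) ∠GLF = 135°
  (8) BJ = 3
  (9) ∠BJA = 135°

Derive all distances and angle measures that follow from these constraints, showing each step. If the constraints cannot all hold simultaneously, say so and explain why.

The constraints are consistent.

From the given relations:
  LJ = 2·AJ = 2·7 = 14
  GL = AF = 14

Step 1: From FJ = 12, JL = 14, and ∠FJL = 60°, by the law of cosines:
  FL² = FJ² + JL² - 2·FJ·JL·cos(60°) = 144 + 196 - 168 = 172
  FL = 2·√43

Step 2: From AJ = 7, JB = 3, and ∠AJB = 135°, by the law of cosines:
  AB² = AJ² + JB² - 2·AJ·JB·cos(135°) = 49 + 9 + 29.7 = 87.7
  AB ≈ 9.36

Step 3: From FA = 14, FJ = 12, AJ = 7, by the inverse law of cosines:
  cos(∠AFJ) = (FA² + FJ² - AJ²) / (2·FA·FJ)
  ∠AFJ = 29.99°

Step 4: From AF = 14, AJ = 7, FJ = 12, by the inverse law of cosines:
  cos(∠FAJ) = (AF² + AJ² - FJ²) / (2·AF·AJ)
  ∠FAJ = 58.98°

Step 5: From JA = 7, JF = 12, AF = 14, by the inverse law of cosines:
  cos(∠AJF) = (JA² + JF² - AF²) / (2·JA·JF)
  ∠AJF = 91.02°

Step 6: From FL = 2·√43, LG = 14, and ∠FLG = 135°, by the law of cosines:
  FG² = FL² + LG² - 2·FL·LG·cos(135°) = 172 + 196 + 259.7 = 627.7
  FG ≈ 25.05

Step 7: From FJ = 12, FL = 2·√43, JL = 14, by the inverse law of cosines:
  cos(∠JFL) = (FJ² + FL² - JL²) / (2·FJ·FL)
  ∠JFL = 67.59°

Step 8: From AB = 9.36, AJ = 7, BJ = 3, by the inverse law of cosines:
  cos(∠BAJ) = (AB² + AJ² - BJ²) / (2·AB·AJ)
  ∠BAJ = 13.09°

Step 9: From LF = 2·√43, LJ = 14, FJ = 12, by the inverse law of cosines:
  cos(∠FLJ) = (LF² + LJ² - FJ²) / (2·LF·LJ)
  ∠FLJ = 52.41°

Step 10: From BA = 9.36, BJ = 3, AJ = 7, by the inverse law of cosines:
  cos(∠ABJ) = (BA² + BJ² - AJ²) / (2·BA·BJ)
  ∠ABJ = 31.91°

Step 11: From FG = 25.05, FL = 2·√43, GL = 14, by the inverse law of cosines:
  cos(∠GFL) = (FG² + FL² - GL²) / (2·FG·FL)
  ∠GFL = 23.27°

Step 12: From GF = 25.05, GL = 14, FL = 2·√43, by the inverse law of cosines:
  cos(∠FGL) = (GF² + GL² - FL²) / (2·GF·GL)
  ∠FGL = 21.73°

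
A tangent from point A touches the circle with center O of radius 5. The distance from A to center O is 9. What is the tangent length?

The tangent, radius, and line from the external point to the center form a right triangle.
The right angle is where the tangent meets the radius.
By the Pythagorean theorem: tangent² + 5² = 9²
tangent² = 81 - 25 = 56
tangent = 2*sqrt(14)

2*sqrt(14)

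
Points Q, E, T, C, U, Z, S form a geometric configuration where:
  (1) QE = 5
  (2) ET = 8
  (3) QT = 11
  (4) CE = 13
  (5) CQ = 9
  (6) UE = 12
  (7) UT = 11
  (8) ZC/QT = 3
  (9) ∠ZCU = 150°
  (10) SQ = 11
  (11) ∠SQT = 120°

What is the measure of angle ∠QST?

Step 1: By the law of cosines on triangle SQT: ST² = 11² + 11² − 2·11·11·cos(120°) = 363, so ST = 11·√3.
Step 2: By the inverse law of cosines on triangle QST: cos(∠QST) = (11² + (11·√3)² − 11²) / (2·11·11·√3) = 363/419.16 = 0.866, so ∠QST = 30°.

Therefore, the measure of angle ∠QST = 30°.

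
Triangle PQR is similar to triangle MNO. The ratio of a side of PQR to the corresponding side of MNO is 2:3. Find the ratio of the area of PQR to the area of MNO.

Area scales with the square of linear dimensions. If every length is multiplied by 2/3, then the area is multiplied by (2/3)^2 = 4/9.
The area ratio is 4:9.

4:9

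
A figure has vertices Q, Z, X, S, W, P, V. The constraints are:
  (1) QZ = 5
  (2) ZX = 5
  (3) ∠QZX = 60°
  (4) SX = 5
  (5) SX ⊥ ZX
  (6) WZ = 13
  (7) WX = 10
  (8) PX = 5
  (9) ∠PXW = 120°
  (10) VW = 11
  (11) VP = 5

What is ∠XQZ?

Step 1: By the law of cosines on triangle QZX: QX² = 5² + 5² − 2·5·5·cos(60°) = 25, so QX = 5.
Step 2: By the inverse law of cosines on triangle XQZ: cos(∠XQZ) = (5² + 5² − 5²) / (2·5·5) = 25/50 = 0.5, so ∠XQZ = 60°.

Therefore, the measure of angle ∠XQZ = 60°.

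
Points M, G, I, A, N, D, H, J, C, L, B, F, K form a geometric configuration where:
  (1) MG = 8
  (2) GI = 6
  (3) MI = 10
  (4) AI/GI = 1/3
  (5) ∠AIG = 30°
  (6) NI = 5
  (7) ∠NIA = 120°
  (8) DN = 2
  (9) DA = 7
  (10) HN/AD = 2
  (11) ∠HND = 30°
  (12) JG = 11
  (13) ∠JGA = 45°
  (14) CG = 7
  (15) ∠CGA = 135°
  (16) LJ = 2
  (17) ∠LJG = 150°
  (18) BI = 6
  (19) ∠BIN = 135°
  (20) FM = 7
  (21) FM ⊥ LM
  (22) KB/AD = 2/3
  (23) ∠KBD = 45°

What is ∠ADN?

From the given relations: AI = 1/3·GI = 1/3·6 = 2.
Step 1: By the law of cosines on triangle AIN: AN² = 2² + 5² − 2·2·5·cos(120°) = 39, so AN = √39.
Step 2: By the inverse law of cosines on triangle ADN: cos(∠ADN) = (7² + 2² − √39²) / (2·7·2) = 14/28 = 0.5, so ∠ADN = 60°.

Therefore, the measure of angle ∠ADN = 60°.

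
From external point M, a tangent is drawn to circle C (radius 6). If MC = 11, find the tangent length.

Let T be the point of tangency. Then CT ⊥ MT (radius ⊥ tangent).
In right triangle CTM: CM² = CT² + MT²
11² = 6² + MT²
MT² = 85, MT = sqrt(85)

sqrt(85)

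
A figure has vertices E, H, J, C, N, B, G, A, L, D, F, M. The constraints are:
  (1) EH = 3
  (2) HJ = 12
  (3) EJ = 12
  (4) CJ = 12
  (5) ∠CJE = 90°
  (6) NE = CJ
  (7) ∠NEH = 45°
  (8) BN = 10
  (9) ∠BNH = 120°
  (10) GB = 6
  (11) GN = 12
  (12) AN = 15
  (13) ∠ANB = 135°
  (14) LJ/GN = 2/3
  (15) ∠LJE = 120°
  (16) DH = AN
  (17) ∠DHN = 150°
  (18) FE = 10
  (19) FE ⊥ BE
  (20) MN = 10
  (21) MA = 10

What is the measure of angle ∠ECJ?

Step 1: By the law of cosines on triangle CJE: CE² = 12² + 12² − 2·12·12·cos(90°) = 288, so CE = 12·√2.
Step 2: By the inverse law of cosines on triangle ECJ: cos(∠ECJ) = ((12·√2)² + 12² − 12²) / (2·12·√2·12) = 288/407.29 = 0.7071, so ∠ECJ = 45°.

Therefore, the measure of angle ∠ECJ = 45°.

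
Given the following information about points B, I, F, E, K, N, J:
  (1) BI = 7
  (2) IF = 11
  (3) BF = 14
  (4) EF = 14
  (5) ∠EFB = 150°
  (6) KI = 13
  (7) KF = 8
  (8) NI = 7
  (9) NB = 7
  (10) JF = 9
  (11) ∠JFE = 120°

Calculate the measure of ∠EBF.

Step 1: By the law of cosines on triangle BFE: BE² = 14² + 14² − 2·14·14·cos(150°) = 731.48, so BE ≈ 27.05.
Step 2: By the inverse law of cosines on triangle EBF: cos(∠EBF) = (27.05² + 14² − 14²) / (2·27.05·14) = 731.48/757.29 = 0.9659, so ∠EBF = 15°.

Therefore, the measure of angle ∠EBF = 15°.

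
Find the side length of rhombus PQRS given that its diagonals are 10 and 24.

Half-diagonals are 5 and 12. side = sqrt(5^2 + 12^2) = sqrt(169) = 13

13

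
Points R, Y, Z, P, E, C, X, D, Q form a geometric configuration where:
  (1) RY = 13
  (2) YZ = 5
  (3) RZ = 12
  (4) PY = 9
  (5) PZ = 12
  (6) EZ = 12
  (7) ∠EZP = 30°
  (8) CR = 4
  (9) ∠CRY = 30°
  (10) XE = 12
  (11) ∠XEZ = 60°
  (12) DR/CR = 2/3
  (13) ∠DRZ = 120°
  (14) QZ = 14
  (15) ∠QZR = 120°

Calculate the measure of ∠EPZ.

Step 1: By the law of cosines on triangle PZE: PE² = 12² + 12² − 2·12·12·cos(30°) = 38.58, so PE ≈ 6.21.
Step 2: By the inverse law of cosines on triangle EPZ: cos(∠EPZ) = (6.21² + 12² − 12²) / (2·6.21·12) = 38.58/149.08 = 0.2588, so ∠EPZ = 75°.

Therefore, the measure of angle ∠EPZ = 75°.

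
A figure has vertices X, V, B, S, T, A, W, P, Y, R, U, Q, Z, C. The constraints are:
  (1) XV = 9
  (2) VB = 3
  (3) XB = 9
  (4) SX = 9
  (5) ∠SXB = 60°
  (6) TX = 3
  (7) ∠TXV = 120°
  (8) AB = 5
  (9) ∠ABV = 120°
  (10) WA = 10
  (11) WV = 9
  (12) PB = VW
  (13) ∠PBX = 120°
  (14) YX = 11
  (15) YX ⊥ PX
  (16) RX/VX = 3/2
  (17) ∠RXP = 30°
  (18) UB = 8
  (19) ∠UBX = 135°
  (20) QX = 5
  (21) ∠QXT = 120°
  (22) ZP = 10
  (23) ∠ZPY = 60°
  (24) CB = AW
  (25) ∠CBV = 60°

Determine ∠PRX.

From the given relations: PB = VW = 9; RX = 3/2·VX = 3/2·9 ≈ 13.5.
Step 1: By the law of cosines on triangle XBP: XP² = 9² + 9² − 2·9·9·cos(120°) = 243, so XP = 9·√3.
Step 2: By the law of cosines on triangle RXP: RP² = 13.5² + (9·√3)² − 2·13.5·9·√3·cos(30°) = 60.75, so RP = 9/2·√3.
Step 3: By the inverse law of cosines on triangle PRX: cos(∠PRX) = ((9/2·√3)² + 13.5² − (9·√3)²) / (2·9/2·√3·13.5) = 0/210.44 = 0, so ∠PRX = 90°.

Therefore, the measure of angle ∠PRX = 90°.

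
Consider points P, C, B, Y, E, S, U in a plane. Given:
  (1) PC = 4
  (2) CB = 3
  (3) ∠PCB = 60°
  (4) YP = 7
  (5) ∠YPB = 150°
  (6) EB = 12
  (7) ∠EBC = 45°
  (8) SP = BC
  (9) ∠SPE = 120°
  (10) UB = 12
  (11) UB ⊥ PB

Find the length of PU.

Step 1: By the law of cosines on triangle BCP: BP² = 3² + 4² − 2·3·4·cos(60°) = 13, so BP = √13.
Step 2: By the law of cosines on triangle PBU: PU² = √13² + 12² − 2·√13·12·cos(90°) = 157, so PU = √157.

Therefore, the length of PU = √157.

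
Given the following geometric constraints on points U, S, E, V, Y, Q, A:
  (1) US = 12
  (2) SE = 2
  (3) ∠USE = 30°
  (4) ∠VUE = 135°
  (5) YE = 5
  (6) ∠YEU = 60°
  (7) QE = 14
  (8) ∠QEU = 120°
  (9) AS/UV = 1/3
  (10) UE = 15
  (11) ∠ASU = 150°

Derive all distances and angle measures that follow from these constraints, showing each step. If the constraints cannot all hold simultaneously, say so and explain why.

These constraints are not satisfiable: by the triangle inequality in triangle SUE, (1) US = 12 and (2) SE = 2 force UE ≤ 12 + 2 = 14, but (10) says UE = 15. No planar figure meets all of them, so nothing further can be derived.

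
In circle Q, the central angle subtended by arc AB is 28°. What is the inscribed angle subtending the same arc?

An inscribed angle intercepts an arc from a point on the circle, while the central angle intercepts the same arc from the center.
The inscribed angle is always half the central angle: 28° / 2 = 14°.

14°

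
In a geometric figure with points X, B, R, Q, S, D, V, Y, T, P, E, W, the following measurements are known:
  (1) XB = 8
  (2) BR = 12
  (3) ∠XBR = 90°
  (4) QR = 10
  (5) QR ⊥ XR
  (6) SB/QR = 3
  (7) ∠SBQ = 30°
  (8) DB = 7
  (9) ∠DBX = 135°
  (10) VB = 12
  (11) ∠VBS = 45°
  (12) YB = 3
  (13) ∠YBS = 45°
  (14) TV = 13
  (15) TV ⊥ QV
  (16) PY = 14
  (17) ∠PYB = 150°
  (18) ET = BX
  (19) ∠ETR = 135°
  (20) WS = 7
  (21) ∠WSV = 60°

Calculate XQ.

Step 1: By the law of cosines on triangle XBR: XR² = 8² + 12² − 2·8·12·cos(90°) = 208, so XR = 4·√13.
Step 2: By the law of cosines on triangle XRQ: XQ² = (4·√13)² + 10² − 2·4·√13·10·cos(90°) = 308, so XQ = 2·√77.

Therefore, the length of XQ = 2·√77.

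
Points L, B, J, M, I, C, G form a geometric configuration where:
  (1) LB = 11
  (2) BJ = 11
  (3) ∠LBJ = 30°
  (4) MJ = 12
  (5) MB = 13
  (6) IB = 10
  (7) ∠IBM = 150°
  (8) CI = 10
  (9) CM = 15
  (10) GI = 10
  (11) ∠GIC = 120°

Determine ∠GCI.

Step 1: By the law of cosines on triangle CIG: CG² = 10² + 10² − 2·10·10·cos(120°) = 300, so CG = 10·√3.
Step 2: By the inverse law of cosines on triangle GCI: cos(∠GCI) = ((10·√3)² + 10² − 10²) / (2·10·√3·10) = 300/346.41 = 0.866, so ∠GCI = 30°.

Therefore, the measure of angle ∠GCI = 30°.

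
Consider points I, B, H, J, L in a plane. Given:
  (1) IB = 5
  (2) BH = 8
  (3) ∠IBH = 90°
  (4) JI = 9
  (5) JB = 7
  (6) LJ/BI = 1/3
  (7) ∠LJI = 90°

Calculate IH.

Step 1: By the law of cosines on triangle IBH: IH² = 5² + 8² − 2·5·8·cos(90°) = 89, so IH = √89.

Therefore, the length of IH = √89.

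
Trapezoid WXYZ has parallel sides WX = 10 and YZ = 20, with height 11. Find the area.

A trapezoid's area equals the midsegment times the height.
The midsegment is (10 + 20) / 2 = 15.
Area = 15 * 11 = 165.

165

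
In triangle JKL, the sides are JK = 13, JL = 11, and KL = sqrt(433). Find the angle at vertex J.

By the inverse law of cosines: cos(J) = (JK² + JL² - KL²) / (2 × JK × JL)
cos(J) = (13² + 11² - (sqrt(433))²) / (2 × 13 × 11)
cos(J) = (169 + 121 - (433)) / 286
cos(J) = -1/2
J = arccos(-1/2) = 120°

120°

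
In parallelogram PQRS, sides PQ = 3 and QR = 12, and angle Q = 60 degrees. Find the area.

Area = 3 * 12 * sin(60°) = 36 * sqrt(3)/2 = 18*sqrt(3)

18*sqrt(3)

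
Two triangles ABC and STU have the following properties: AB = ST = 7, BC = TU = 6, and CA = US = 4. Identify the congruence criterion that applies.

The given information provides:
AB = ST = 7, BC = TU = 6, and CA = US = 4
This matches the SSS congruence theorem.
All three pairs of corresponding sides are equal (Side-Side-Side).

SSS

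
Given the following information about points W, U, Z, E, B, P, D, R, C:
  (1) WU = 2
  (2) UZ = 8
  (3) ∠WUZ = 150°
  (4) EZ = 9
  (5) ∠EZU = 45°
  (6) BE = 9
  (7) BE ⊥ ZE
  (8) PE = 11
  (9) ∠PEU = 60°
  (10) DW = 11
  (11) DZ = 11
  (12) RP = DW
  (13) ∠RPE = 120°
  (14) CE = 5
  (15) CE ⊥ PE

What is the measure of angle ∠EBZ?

Step 1: By the law of cosines on triangle BEZ: BZ² = 9² + 9² − 2·9·9·cos(90°) = 162, so BZ = 9·√2.
Step 2: By the inverse law of cosines on triangle EBZ: cos(∠EBZ) = (9² + (9·√2)² − 9²) / (2·9·9·√2) = 162/229.1 = 0.7071, so ∠EBZ = 45°.

Therefore, the measure of angle ∠EBZ = 45°.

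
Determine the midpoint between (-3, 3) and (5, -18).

The midpoint is the point halfway along the segment.
Move half the horizontal distance: -3 + (5 - -3)/2 = -3 + 8/2 = 1
Move half the vertical distance: 3 + (-18 - 3)/2 = 3 + -21/2 = -15/2
Midpoint = (1, -15/2)

(1, -15/2)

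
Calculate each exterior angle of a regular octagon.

Each exterior angle of a regular n-gon is 360 / n.
For n = 8: 360 / 8 = 45 degrees.

45 degrees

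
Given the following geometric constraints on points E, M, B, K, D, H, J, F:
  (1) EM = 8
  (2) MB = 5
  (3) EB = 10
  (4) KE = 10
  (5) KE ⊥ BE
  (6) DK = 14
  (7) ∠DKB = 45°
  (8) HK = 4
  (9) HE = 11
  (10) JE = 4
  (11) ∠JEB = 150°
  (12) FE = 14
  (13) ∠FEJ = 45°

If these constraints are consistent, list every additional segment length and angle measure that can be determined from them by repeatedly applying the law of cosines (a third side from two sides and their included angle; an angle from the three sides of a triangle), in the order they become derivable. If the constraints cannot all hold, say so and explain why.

The constraints are consistent. Derivable facts, in order:
After 1 step:
- BJ ≈ 13.61
- BK = 10·√2
- JF ≈ 11.52
- ∠BEM = 29.69°
- ∠BME = 97.9°
- ∠EBM = 52.41°
- ∠EHK = 65.14°
- ∠EKH = 93.58°
- ∠HEK = 21.28°
After 2 steps:
- BD = 2·√29
- ∠BJE = 21.55°
- ∠BKE = 45°
- ∠EBJ = 8.45°
- ∠EBK = 45°
- ∠EFJ = 14.21°
- ∠EJF = 120.79°
After 3 steps:
- ∠BDK = 68.2°
- ∠DBK = 66.8°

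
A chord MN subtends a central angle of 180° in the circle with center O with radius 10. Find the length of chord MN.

Chord length = 2r sin(θ/2)
= 2 × 10 × sin(180°/2)
= 2 × 10 × sin(90°)
= 20

20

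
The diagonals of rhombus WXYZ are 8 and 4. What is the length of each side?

The diagonals of a rhombus bisect each other at right angles.
Half-diagonals: 8/2 = 4 and 4/2 = 2
side = sqrt(4^2 + 2^2)
side = sqrt(16 + 4)
side = sqrt(20) = 2*sqrt(5)

2*sqrt(5)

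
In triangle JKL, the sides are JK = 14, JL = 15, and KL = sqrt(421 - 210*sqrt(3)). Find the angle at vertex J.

By the inverse law of cosines: cos(J) = (JK² + JL² - KL²) / (2 × JK × JL)
cos(J) = (14² + 15² - (sqrt(421 - 210*sqrt(3)))²) / (2 × 14 × 15)
cos(J) = (196 + 225 - (421 - 210*sqrt(3))) / 420
cos(J) = sqrt(3)/2
J = arccos(sqrt(3)/2) = 30°

30°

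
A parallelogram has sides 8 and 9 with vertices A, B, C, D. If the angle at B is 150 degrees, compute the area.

Area = a * b * sin(theta)
Area = 8 * 9 * sin(150 degrees)
Area = 72 * 1/2
Area = 36

36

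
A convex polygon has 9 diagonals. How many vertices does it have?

Using d = n(n - 3)/2, we solve 9 = n(n - 3)/2.
So n(n - 3) = 18.
Testing n = 6: 6 * 3 = 18 = 18. Correct.
The polygon has 6 sides.

6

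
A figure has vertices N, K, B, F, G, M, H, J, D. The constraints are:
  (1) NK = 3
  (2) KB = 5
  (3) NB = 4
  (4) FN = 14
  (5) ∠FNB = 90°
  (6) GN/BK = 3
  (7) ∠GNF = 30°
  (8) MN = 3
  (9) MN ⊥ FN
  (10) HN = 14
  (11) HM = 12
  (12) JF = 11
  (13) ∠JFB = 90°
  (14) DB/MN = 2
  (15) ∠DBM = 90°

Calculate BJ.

Step 1: By the law of cosines on triangle BNF: BF² = 4² + 14² − 2·4·14·cos(90°) = 212, so BF = 2·√53.
Step 2: By the law of cosines on triangle BFJ: BJ² = (2·√53)² + 11² − 2·2·√53·11·cos(90°) = 333, so BJ = 3·√37.

Therefore, the length of BJ = 3·√37.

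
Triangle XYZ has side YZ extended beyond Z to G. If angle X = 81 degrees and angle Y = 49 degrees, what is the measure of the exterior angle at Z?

The interior angle at Z is 180 - 81 - 49 = 50 degrees.
The exterior angle and interior angle at Z are supplementary:
Exterior angle = 180 - 50 = 130 degrees.

130 degrees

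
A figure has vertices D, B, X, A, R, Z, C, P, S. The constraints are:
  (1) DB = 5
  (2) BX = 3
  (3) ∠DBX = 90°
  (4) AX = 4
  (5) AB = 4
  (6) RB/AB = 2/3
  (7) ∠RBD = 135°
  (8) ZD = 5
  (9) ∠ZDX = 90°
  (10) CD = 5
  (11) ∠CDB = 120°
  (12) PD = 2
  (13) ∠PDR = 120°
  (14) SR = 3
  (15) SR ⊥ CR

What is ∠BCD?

Step 1: By the law of cosines on triangle CDB: CB² = 5² + 5² − 2·5·5·cos(120°) = 75, so CB = 5·√3.
Step 2: By the inverse law of cosines on triangle BCD: cos(∠BCD) = ((5·√3)² + 5² − 5²) / (2·5·√3·5) = 75/86.6 = 0.866, so ∠BCD = 30°.

Therefore, the measure of angle ∠BCD = 30°.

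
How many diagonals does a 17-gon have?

Each of the 17 vertices connects to 14 non-adjacent vertices via diagonals.
Total connections = 17 × 14 = 238, but each diagonal is counted twice.
Number of diagonals = 238 / 2 = 119.

119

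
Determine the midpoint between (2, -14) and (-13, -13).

The midpoint is the average of the coordinates:
x: (2 + -13)/2 = -11/2
y: (-14 + -13)/2 = -27/2
Midpoint = (-11/2, -27/2)

(-11/2, -27/2)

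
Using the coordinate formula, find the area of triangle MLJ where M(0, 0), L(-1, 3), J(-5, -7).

Using the Shoelace formula for a triangle:
Area = (1/2)|x0(y1 - y2) + x1(y2 - y0) + x2(y0 - y1)|
Area = (1/2)|0(3 - -7) + -1(-7 - 0) + -5(0 - 3)|
Area = (1/2)|0 + 7 + 15|
Area = (1/2)|22|
Area = (1/2)(22)
Area = 11

11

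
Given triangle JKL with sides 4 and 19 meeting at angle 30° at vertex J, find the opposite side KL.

Law of cosines: KL^2 = 4^2 + 19^2 - 2(4)(19)cos(30°) = 377 - 76*sqrt(3), so KL = sqrt(377 - 76*sqrt(3)).

sqrt(377 - 76*sqrt(3))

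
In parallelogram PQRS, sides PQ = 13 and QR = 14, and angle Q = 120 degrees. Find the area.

Area = 13 * 14 * sin(120°) = 182 * sqrt(3)/2 = 91*sqrt(3)

91*sqrt(3)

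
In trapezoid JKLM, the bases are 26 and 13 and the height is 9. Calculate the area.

A trapezoid's area equals the midsegment times the height.
The midsegment is (26 + 13) / 2 = 39/2.
Area = 39/2 * 9 = 351/2.

351/2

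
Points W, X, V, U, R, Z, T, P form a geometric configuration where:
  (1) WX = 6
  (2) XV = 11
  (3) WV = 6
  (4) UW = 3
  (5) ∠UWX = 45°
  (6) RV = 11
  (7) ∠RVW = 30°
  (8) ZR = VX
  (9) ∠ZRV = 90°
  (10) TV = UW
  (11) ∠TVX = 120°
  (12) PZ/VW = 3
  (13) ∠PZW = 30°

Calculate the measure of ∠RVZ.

From the given relations: ZR = VX = 11.
Step 1: By the law of cosines on triangle VRZ: VZ² = 11² + 11² − 2·11·11·cos(90°) = 242, so VZ = 11·√2.
Step 2: By the inverse law of cosines on triangle RVZ: cos(∠RVZ) = (11² + (11·√2)² − 11²) / (2·11·11·√2) = 242/342.24 = 0.7071, so ∠RVZ = 45°.

Therefore, the measure of angle ∠RVZ = 45°.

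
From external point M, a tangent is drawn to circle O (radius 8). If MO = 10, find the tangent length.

Let T be the point of tangency. Then OT ⊥ MT (radius ⊥ tangent).
In right triangle OTM: OM² = OT² + MT²
10² = 8² + MT²
MT² = 36, MT = 6

6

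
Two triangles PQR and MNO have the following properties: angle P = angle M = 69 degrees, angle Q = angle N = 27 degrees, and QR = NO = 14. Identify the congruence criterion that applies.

Consider the given information: angle P = angle M = 69 degrees, angle Q = angle N = 27 degrees, and QR = NO = 14
This is not ASA or HL: ASA requires two angles and the side between them. HL only applies to right triangles with matching hypotenuse and leg.
The correct criterion is AAS. Two pairs of corresponding angles and a non-included side are equal (Angle-Angle-Side).

AAS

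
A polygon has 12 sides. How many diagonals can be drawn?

Each of the 12 vertices connects to 9 non-adjacent vertices via diagonals.
Total connections = 12 × 9 = 108, but each diagonal is counted twice.
Number of diagonals = 108 / 2 = 54.

54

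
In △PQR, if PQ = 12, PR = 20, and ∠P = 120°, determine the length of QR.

When two sides and the included angle are known, the law of cosines gives the third side.
c^2 = a^2 + b^2 - 2ab cos(C) generalizes the Pythagorean theorem to non-right triangles.
Here: QR^2 = 144 + 400 - 480*(-1/2) = 784
QR = 28

28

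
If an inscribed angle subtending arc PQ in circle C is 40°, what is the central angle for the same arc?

By the inscribed angle theorem, the central angle is twice the inscribed angle.
Central angle = 2 × 40° = 80°

80°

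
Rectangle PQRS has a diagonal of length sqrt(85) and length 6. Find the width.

Using the Pythagorean theorem: d^2 = a^2 + b^2
b^2 = d^2 - a^2
b^2 = 85 - 36
b^2 = 49
b = sqrt(49) = 7

7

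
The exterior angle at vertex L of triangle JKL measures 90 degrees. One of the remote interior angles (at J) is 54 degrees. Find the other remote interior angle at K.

angle K = 90 - 54 = 36 degrees (exterior angle theorem).

36 degrees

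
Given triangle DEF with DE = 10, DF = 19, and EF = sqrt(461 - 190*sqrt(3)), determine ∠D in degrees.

When all three sides of a triangle are known, the law of cosines can be rearranged to find any angle.
cos(C) = (a² + b² - c²) / (2ab) gives cos(D) = sqrt(3)/2.
Taking the inverse cosine: D = 30°.

30°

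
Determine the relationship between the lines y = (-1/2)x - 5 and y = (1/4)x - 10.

Slope of line 1: m1 = -1/2
Slope of line 2: m2 = 1/4
For parallel lines we need equal slopes: -1/2 != 1/4.
For perpendicular lines we need m1*m2 = -1: (-1/2)(1/4) = -1/8 != -1.
Since neither condition holds, the lines are neither parallel nor perpendicular.

Neither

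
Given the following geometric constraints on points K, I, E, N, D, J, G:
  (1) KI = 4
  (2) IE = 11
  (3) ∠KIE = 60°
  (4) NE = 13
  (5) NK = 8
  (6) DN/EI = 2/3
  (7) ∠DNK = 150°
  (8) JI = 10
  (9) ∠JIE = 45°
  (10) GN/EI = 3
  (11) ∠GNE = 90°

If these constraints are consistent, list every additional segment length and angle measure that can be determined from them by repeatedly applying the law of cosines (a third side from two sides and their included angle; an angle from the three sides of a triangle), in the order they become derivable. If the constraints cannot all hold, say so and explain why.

The constraints are consistent. Derivable facts, in order:
After 1 step:
- EG ≈ 35.47
- EJ ≈ 8.09
- KD ≈ 14.81
- KE = √93
After 2 steps:
- ∠DKN = 14.33°
- ∠EGN = 21.5°
- ∠EJI = 74.06°
- ∠EKI = 98.95°
- ∠EKN = 94.46°
- ∠ENK = 47.7°
- ∠GEN = 68.5°
- ∠IEJ = 60.94°
- ∠IEK = 21.05°
- ∠KDN = 15.67°
- ∠KEN = 37.84°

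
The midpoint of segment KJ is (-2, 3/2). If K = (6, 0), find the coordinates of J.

Using the midpoint formula: M = ((x1 + x2)/2, (y1 + y2)/2)
We know M = (-2, 3/2) and K = (6, 0)
For x: -2 = (6 + x2)/2, so x2 = 2*-2 - 6 = -10
For y: 3/2 = (0 + y2)/2, so y2 = 2*3/2 - 0 = 3
J = (-10, 3)

(-10, 3)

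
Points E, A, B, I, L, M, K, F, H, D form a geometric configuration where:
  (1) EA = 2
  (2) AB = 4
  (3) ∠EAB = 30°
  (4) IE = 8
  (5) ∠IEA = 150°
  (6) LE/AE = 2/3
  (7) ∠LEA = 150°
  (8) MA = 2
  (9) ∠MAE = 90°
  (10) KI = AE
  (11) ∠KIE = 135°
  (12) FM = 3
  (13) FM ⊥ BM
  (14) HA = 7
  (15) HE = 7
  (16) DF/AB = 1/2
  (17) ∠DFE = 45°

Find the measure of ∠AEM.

Step 1: By the law of cosines on triangle EAM: EM² = 2² + 2² − 2·2·2·cos(90°) = 8, so EM = 2·√2.
Step 2: By the inverse law of cosines on triangle AEM: cos(∠AEM) = (2² + (2·√2)² − 2²) / (2·2·2·√2) = 8/11.31 = 0.7071, so ∠AEM = 45°.

Therefore, the measure of angle ∠AEM = 45°.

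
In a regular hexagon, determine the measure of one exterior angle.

Each exterior angle of a regular n-gon is 360 / n.
For n = 6: 360 / 6 = 60 degrees.

60 degrees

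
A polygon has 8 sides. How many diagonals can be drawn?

The number of diagonals in an n-gon is n(n - 3)/2.
For n = 8: 8(8 - 3)/2 = 8 × 5 / 2 = 20.

20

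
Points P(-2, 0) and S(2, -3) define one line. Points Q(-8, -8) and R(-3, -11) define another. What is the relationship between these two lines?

Slope of line 1: m1 = (-3 - 0)/(2 - -2) = -3/4 = -3/4
Slope of line 2: m2 = (-11 - -8)/(-3 - -8) = -3/5 = -3/5
m1 != m2 and m1*m2 = 9/20 != -1. Neither.

Neither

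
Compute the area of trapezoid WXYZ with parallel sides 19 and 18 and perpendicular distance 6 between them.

Area of a trapezoid = (base1 + base2) * height / 2
Area = (19 + 18) * 6 / 2
Area = 37 * 6 / 2
Area = 222 / 2
Area = 111

111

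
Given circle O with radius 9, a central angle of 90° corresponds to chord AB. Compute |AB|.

Chord length = 2r sin(θ/2)
= 2 × 9 × sin(90°/2)
= 2 × 9 × sin(45°)
= 9*sqrt(2)

9*sqrt(2)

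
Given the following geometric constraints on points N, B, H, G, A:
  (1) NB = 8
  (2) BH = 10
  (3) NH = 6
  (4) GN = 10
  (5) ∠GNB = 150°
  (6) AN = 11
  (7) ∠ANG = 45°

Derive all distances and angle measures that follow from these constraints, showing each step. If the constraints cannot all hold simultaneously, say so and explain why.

The constraints are consistent.

Step 1: From BN = 8, NG = 10, and ∠BNG = 150°, by the law of cosines:
  BG² = BN² + NG² - 2·BN·NG·cos(150°) = 64 + 100 + 138.6 = 302.6
  BG ≈ 17.39

Step 2: From GN = 10, NA = 11, and ∠GNA = 45°, by the law of cosines:
  GA² = GN² + NA² - 2·GN·NA·cos(45°) = 100 + 121 - 155.6 = 65.44
  GA ≈ 8.09

Step 3: From NB = 8, NH = 6, BH = 10, by the inverse law of cosines:
  cos(∠BNH) = (NB² + NH² - BH²) / (2·NB·NH)
  ∠BNH = 90°

Step 4: From BH = 10, BN = 8, HN = 6, by the inverse law of cosines:
  cos(∠HBN) = (BH² + BN² - HN²) / (2·BH·BN)
  ∠HBN = 36.87°

Step 5: From HB = 10, HN = 6, BN = 8, by the inverse law of cosines:
  cos(∠BHN) = (HB² + HN² - BN²) / (2·HB·HN)
  ∠BHN = 53.13°

Step 6: From BG = 17.39, BN = 8, GN = 10, by the inverse law of cosines:
  cos(∠GBN) = (BG² + BN² - GN²) / (2·BG·BN)
  ∠GBN = 16.71°

Step 7: From GA = 8.09, GN = 10, AN = 11, by the inverse law of cosines:
  cos(∠AGN) = (GA² + GN² - AN²) / (2·GA·GN)
  ∠AGN = 74.06°

Step 8: From GB = 17.39, GN = 10, BN = 8, by the inverse law of cosines:
  cos(∠BGN) = (GB² + GN² - BN²) / (2·GB·GN)
  ∠BGN = 13.29°

Step 9: From AG = 8.09, AN = 11, GN = 10, by the inverse law of cosines:
  cos(∠GAN) = (AG² + AN² - GN²) / (2·AG·AN)
  ∠GAN = 60.94°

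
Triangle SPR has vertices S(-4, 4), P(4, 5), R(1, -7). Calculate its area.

The Shoelace formula computes the area from vertex coordinates by summing cross products.
For vertices (-4,4), (4,5), (1,-7):
Signed sum = -4*5 - 4*4 + 4*-7 - 1*5 + 1*4 - -4*-7
= -36 + -33 + -24 = -93
Area = (1/2)|-93| = 93/2.

93/2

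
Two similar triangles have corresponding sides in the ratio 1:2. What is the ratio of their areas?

Area ratio = (side ratio)^2 = (1/2)^2 = 1:4.

1:4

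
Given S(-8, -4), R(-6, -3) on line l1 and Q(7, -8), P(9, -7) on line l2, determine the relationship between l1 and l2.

Slope of line 1: m1 = (-3 - -4)/(-6 - -8) = 1/2 = 1/2
Slope of line 2: m2 = (-7 - -8)/(9 - 7) = 1/2 = 1/2
Two lines are parallel if and only if they have equal slopes (or both are vertical).
Here m1 = m2 = 1/2, confirming the lines are parallel.

Parallel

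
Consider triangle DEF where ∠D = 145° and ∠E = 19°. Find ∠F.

The interior angles sum to 180°: angle F = 180 - 145 - 19 = 16°.
The triangle is obtuse (angles 145°, 19°, 16°).

16 degrees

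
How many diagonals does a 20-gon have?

Total line segments between 20 vertices = C(20,2) = 190.
Subtract the 20 sides: 190 - 20 = 170 diagonals.

170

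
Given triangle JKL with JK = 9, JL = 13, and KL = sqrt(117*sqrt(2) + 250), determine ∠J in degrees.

cos(J) = (9² + 13² - (sqrt(117*sqrt(2) + 250))²) / (2 × 9 × 13) = -sqrt(2)/2, so J = arccos(-sqrt(2)/2) = 135°.

135°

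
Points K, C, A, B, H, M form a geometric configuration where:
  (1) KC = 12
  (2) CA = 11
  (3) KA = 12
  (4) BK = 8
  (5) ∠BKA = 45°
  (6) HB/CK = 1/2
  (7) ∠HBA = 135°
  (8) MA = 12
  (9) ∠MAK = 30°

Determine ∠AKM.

Step 1: By the law of cosines on triangle KAM: KM² = 12² + 12² − 2·12·12·cos(30°) = 38.58, so KM ≈ 6.21.
Step 2: By the inverse law of cosines on triangle AKM: cos(∠AKM) = (12² + 6.21² − 12²) / (2·12·6.21) = 38.58/149.08 = 0.2588, so ∠AKM = 75°.

Therefore, the measure of angle ∠AKM = 75°.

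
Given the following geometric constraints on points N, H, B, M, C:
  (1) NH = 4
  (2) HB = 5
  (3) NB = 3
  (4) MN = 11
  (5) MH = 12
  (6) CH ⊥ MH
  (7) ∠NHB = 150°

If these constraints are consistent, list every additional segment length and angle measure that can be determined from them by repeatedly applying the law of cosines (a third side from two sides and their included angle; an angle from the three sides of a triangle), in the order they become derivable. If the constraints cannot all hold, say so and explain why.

These constraints are not satisfiable: (1), (2) and (3) fix all three sides of triangle NHB, so by the law of cosines cos(∠NHB) = (4² + 5² − 3²) / (2·4·5) = 0.8000, i.e. ∠NHB ≈ 36.87°, which contradicts (7) ∠NHB = 150°. No planar figure meets all of them, so nothing further can be derived.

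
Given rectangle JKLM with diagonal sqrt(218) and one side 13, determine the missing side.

Using the Pythagorean theorem: d^2 = a^2 + b^2
b^2 = d^2 - a^2
b^2 = 218 - 169
b^2 = 49
b = sqrt(49) = 7

7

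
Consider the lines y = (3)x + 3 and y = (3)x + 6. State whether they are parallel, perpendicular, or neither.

Slope of line 1: m1 = 3
Slope of line 2: m2 = 3
Two lines are parallel if and only if they have equal slopes (or both are vertical).
Here m1 = m2 = 3, confirming the lines are parallel.

Parallel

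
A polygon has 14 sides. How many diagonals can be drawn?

Total line segments between 14 vertices = C(14,2) = 91.
Subtract the 14 sides: 91 - 14 = 77 diagonals.

77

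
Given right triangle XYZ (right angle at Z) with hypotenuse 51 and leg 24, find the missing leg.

By the Pythagorean theorem: YZ^2 = XY^2 - XZ^2
YZ^2 = 51^2 - 24^2 = 2601 - 576 = 2025
YZ = sqrt(2025) = 45

45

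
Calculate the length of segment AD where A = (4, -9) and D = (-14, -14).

The horizontal distance is |-14 - 4| = 18 and the vertical distance is |-14 - -9| = 5.
By the Pythagorean theorem, d = sqrt(18^2 + 5^2) = sqrt(349).

sqrt(349)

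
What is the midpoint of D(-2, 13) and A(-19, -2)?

M = ((x₁ + x₂)/2, (y₁ + y₂)/2)
= ((-2 + -19)/2, (13 + -2)/2)
= (-21/2, 11/2) = (-21/2, 11/2)

(-21/2, 11/2)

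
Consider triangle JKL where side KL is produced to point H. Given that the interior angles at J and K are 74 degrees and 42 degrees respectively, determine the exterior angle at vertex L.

The interior angle at L is 180 - 74 - 42 = 64 degrees.
The exterior angle and interior angle at L are supplementary:
Exterior angle = 180 - 64 = 116 degrees.

116 degrees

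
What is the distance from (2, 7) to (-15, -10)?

d = sqrt((-17)^2 + (-17)^2) = sqrt(578) = 17*sqrt(2)

17*sqrt(2)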